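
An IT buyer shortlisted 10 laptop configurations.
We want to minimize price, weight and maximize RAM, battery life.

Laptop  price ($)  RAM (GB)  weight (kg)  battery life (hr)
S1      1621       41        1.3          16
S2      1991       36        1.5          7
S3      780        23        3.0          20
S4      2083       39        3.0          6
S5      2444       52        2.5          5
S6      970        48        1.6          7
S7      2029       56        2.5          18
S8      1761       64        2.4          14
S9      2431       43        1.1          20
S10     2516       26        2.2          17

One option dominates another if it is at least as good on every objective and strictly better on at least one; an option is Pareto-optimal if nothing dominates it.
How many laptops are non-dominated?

6

S1: not dominated.
S2: dominated by S1 (price 1621≤1991, RAM 41≥36, weight 1.3≤1.5, battery life 16≥7).
S3: not dominated (best price).
S4: dominated by S1 (price 1621≤2083, RAM 41≥39, weight 1.3≤3.0, battery life 16≥6).
S5: dominated by S7 (price 2029≤2444, RAM 56≥52, weight 2.5≤2.5, battery life 18≥5).
S6: not dominated.
S7: not dominated.
S8: not dominated (best RAM).
S9: not dominated (best weight).
S10: dominated by S9 (price 2431≤2516, RAM 43≥26, weight 1.1≤2.2, battery life 20≥17).
Pareto-optimal: S1, S3, S6, S7, S8, S9 → 6.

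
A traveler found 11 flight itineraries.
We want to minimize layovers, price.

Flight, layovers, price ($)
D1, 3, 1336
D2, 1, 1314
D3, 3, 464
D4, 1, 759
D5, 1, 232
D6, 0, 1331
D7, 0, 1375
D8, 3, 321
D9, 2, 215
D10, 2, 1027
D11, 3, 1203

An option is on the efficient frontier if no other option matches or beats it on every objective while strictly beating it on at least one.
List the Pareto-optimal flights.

D1: dominated by D2 (layovers 1≤3, price 1314≤1336).
D2: dominated by D4 (layovers 1≤1, price 759≤1314).
D3: dominated by D5 (layovers 1≤3, price 232≤464).
D4: dominated by D5 (layovers 1≤1, price 232≤759).
D5: not dominated.
D6: not dominated.
D7: dominated by D6 (layovers 0≤0, price 1331≤1375).
D8: dominated by D5 (layovers 1≤3, price 232≤321).
D9: not dominated (best price).
D10: dominated by D4 (layovers 1≤2, price 759≤1027).
D11: dominated by D3 (layovers 3≤3, price 464≤1203).

D5, D6, D9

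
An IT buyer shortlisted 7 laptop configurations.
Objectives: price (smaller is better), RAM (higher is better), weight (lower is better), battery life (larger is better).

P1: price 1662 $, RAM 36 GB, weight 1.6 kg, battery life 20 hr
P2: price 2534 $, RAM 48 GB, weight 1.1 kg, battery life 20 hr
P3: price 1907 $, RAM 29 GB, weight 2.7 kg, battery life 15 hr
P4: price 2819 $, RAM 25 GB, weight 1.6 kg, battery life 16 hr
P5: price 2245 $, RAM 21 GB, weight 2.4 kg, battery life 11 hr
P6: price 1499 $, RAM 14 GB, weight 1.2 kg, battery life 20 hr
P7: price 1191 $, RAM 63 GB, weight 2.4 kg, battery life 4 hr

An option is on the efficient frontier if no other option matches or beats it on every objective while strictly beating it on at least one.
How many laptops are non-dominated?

P1: not dominated.
P2: not dominated (best weight).
P3: dominated by P1 (price 1662≤1907, RAM 36≥29, weight 1.6≤2.7, battery life 20≥15).
P4: dominated by P1 (price 1662≤2819, RAM 36≥25, weight 1.6≤1.6, battery life 20≥16).
P5: dominated by P1 (price 1662≤2245, RAM 36≥21, weight 1.6≤2.4, battery life 20≥11).
P6: not dominated.
P7: not dominated (best price).
Pareto-optimal: P1, P2, P6, P7 → 4.

4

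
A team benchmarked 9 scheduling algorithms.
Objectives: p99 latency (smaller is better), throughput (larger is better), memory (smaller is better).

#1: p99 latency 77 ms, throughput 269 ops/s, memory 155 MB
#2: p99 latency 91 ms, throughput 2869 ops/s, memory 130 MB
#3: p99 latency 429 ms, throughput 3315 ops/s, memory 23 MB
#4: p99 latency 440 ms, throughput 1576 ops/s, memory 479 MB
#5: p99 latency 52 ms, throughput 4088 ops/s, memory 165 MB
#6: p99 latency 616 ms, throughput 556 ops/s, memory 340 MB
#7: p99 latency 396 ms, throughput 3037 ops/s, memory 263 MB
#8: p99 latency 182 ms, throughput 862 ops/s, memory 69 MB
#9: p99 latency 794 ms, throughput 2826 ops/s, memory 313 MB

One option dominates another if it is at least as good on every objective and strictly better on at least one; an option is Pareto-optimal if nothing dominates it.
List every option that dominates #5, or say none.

none

#1: worse on p99 latency (77 vs 52).
#2: worse on p99 latency (91 vs 52).
#3: worse on p99 latency (429 vs 52).
#4: worse on p99 latency (440 vs 52).
#6: worse on p99 latency (616 vs 52).
#7: worse on p99 latency (396 vs 52).
#8: worse on p99 latency (182 vs 52).
#9: worse on p99 latency (794 vs 52).
No option dominates #5.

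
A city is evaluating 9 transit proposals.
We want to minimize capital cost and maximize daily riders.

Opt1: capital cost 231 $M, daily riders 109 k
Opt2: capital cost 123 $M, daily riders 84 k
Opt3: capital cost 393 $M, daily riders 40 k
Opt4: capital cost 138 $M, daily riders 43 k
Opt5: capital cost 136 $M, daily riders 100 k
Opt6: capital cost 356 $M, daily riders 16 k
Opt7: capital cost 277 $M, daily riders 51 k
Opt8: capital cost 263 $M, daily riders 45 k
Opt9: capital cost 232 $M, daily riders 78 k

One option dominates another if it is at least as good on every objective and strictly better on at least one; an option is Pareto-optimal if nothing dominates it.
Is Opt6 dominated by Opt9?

Yes

Opt9 vs Opt6: capital cost 232≤356, daily riders 78≥16 — Opt9 is at least as good on every objective with at least one strict improvement.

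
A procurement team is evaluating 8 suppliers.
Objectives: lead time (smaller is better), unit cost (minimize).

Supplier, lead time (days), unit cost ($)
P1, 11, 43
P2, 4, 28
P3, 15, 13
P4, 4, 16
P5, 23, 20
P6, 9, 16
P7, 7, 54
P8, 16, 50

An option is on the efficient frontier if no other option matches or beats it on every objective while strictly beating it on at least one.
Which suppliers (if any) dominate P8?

P1: lead time 11≤16, unit cost 43≤50 — dominates P8.
P2: lead time 4≤16, unit cost 28≤50 — dominates P8.
P3: lead time 15≤16, unit cost 13≤50 — dominates P8.
P4: lead time 4≤16, unit cost 16≤50 — dominates P8.
P6: lead time 9≤16, unit cost 16≤50 — dominates P8.
Others (P5, P7) are each worse than P8 on at least one objective.

P1, P2, P3, P4, P6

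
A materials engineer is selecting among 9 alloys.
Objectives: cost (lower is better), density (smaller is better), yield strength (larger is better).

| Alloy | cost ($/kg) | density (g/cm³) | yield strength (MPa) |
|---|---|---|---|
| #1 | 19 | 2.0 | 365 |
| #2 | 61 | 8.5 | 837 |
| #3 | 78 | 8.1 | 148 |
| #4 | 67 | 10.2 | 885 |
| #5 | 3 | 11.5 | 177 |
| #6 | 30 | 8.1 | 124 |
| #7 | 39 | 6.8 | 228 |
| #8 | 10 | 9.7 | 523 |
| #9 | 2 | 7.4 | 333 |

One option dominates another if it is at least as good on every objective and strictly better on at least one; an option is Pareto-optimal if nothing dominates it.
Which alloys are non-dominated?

#1, #2, #4, #8, #9

#1: not dominated (best density).
#2: not dominated.
#3: dominated by #1 (cost 19≤78, density 2.0≤8.1, yield strength 365≥148).
#4: not dominated (best yield strength).
#5: dominated by #9 (cost 2≤3, density 7.4≤11.5, yield strength 333≥177).
#6: dominated by #1 (cost 19≤30, density 2.0≤8.1, yield strength 365≥124).
#7: dominated by #1 (cost 19≤39, density 2.0≤6.8, yield strength 365≥228).
#8: not dominated.
#9: not dominated (best cost).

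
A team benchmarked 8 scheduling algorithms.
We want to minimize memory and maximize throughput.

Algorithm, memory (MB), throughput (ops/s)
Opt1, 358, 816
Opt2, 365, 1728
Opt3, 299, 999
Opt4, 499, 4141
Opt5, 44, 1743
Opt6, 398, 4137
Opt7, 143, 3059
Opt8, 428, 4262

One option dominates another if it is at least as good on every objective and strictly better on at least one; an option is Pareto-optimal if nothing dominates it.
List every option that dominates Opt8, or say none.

Opt1: worse on throughput (816 vs 4262).
Opt2: worse on throughput (1728 vs 4262).
Opt3: worse on throughput (999 vs 4262).
Opt4: worse on memory (499 vs 428).
Opt5: worse on throughput (1743 vs 4262).
Opt6: worse on throughput (4137 vs 4262).
Opt7: worse on throughput (3059 vs 4262).
No option dominates Opt8.

none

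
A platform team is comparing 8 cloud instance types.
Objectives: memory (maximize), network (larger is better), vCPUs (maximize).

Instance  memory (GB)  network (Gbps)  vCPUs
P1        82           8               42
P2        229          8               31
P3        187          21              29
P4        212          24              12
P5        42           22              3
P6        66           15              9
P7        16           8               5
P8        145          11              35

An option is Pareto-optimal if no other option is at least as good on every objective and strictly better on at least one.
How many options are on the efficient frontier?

5

P1: not dominated (best vCPUs).
P2: not dominated (best memory).
P3: not dominated.
P4: not dominated (best network).
P5: dominated by P4 (memory 212≥42, network 24≥22, vCPUs 12≥3).
P6: dominated by P3 (memory 187≥66, network 21≥15, vCPUs 29≥9).
P7: dominated by P1 (memory 82≥16, network 8≥8, vCPUs 42≥5).
P8: not dominated.
Pareto-optimal: P1, P2, P3, P4, P8 → 5.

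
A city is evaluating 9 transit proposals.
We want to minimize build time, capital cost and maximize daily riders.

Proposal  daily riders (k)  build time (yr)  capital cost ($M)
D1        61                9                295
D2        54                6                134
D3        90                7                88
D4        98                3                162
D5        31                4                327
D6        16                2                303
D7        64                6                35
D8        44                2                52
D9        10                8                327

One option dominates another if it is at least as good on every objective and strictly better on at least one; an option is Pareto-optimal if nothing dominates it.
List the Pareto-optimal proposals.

D3, D4, D7, D8

D1: dominated by D3 (daily riders 90≥61, build time 7≤9, capital cost 88≤295).
D2: dominated by D7 (daily riders 64≥54, build time 6≤6, capital cost 35≤134).
D3: not dominated.
D4: not dominated (best daily riders).
D5: dominated by D4 (daily riders 98≥31, build time 3≤4, capital cost 162≤327).
D6: dominated by D8 (daily riders 44≥16, build time 2≤2, capital cost 52≤303).
D7: not dominated (best capital cost).
D8: not dominated.
D9: dominated by D2 (daily riders 54≥10, build time 6≤8, capital cost 134≤327).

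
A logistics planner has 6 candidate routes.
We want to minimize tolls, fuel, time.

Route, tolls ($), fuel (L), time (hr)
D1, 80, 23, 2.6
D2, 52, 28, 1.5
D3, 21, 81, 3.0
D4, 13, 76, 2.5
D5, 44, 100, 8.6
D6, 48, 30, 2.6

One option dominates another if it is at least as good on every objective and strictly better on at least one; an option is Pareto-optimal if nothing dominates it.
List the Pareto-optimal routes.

D1, D2, D4, D6

D1: not dominated (best fuel).
D2: not dominated (best time).
D3: dominated by D4 (tolls 13≤21, fuel 76≤81, time 2.5≤3.0).
D4: not dominated (best tolls).
D5: dominated by D3 (tolls 21≤44, fuel 81≤100, time 3.0≤8.6).
D6: not dominated.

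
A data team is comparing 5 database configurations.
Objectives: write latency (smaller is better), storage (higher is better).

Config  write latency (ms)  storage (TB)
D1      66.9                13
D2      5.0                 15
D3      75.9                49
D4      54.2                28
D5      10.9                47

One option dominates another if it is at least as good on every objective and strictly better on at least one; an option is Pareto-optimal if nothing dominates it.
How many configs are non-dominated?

D1: dominated by D2 (write latency 5.0≤66.9, storage 15≥13).
D2: not dominated (best write latency).
D3: not dominated (best storage).
D4: dominated by D5 (write latency 10.9≤54.2, storage 47≥28).
D5: not dominated.
Pareto-optimal: D2, D3, D5 → 3.

3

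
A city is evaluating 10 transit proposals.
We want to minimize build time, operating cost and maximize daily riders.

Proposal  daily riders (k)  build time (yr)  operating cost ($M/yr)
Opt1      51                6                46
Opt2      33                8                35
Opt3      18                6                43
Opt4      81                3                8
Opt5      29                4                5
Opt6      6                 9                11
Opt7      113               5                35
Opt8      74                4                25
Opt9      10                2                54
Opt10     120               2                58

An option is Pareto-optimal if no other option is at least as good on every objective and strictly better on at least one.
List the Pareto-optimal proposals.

Opt4, Opt5, Opt7, Opt9, Opt10

Opt1: dominated by Opt4 (daily riders 81≥51, build time 3≤6, operating cost 8≤46).
Opt2: dominated by Opt4 (daily riders 81≥33, build time 3≤8, operating cost 8≤35).
Opt3: dominated by Opt4 (daily riders 81≥18, build time 3≤6, operating cost 8≤43).
Opt4: not dominated.
Opt5: not dominated (best operating cost).
Opt6: dominated by Opt4 (daily riders 81≥6, build time 3≤9, operating cost 8≤11).
Opt7: not dominated.
Opt8: dominated by Opt4 (daily riders 81≥74, build time 3≤4, operating cost 8≤25).
Opt9: not dominated.
Opt10: not dominated (best daily riders).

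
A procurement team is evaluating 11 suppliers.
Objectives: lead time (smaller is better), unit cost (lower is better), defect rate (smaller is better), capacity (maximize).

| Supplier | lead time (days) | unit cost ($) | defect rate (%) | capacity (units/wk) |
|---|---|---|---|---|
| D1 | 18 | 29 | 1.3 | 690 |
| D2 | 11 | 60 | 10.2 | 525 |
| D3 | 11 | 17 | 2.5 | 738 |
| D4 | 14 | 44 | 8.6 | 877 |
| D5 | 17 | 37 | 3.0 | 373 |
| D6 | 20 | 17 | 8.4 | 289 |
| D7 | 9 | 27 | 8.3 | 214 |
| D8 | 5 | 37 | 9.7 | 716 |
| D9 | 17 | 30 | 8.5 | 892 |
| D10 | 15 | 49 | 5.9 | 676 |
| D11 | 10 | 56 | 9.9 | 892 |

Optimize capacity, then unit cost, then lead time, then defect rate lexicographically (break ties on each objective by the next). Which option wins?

D9

First maximize capacity: best is 892, kept {D9, D11}.
Then minimize unit cost: best is 30, kept {D9}.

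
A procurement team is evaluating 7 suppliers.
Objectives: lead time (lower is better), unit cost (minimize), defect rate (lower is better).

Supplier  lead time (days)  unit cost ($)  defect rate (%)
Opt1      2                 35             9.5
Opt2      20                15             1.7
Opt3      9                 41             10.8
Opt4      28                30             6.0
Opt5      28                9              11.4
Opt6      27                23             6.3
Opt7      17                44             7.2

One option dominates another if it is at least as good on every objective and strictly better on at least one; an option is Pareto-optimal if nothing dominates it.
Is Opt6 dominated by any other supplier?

Opt2 vs Opt6: lead time 20≤27, unit cost 15≤23, defect rate 1.7≤6.3 — Opt2 is at least as good on every objective and strictly better on at least one, so Opt2 dominates Opt6.

Yes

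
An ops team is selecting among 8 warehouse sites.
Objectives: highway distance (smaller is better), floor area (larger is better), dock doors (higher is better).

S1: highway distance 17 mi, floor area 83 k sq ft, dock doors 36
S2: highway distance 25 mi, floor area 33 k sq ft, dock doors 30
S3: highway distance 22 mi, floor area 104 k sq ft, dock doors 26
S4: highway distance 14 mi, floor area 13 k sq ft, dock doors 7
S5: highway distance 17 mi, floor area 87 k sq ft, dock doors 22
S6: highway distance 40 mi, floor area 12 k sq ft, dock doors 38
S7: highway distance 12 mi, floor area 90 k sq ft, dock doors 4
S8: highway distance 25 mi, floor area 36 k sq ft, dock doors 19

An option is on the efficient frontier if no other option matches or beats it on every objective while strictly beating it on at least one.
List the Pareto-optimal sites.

S1, S3, S4, S5, S6, S7

S1: not dominated.
S2: dominated by S1 (highway distance 17≤25, floor area 83≥33, dock doors 36≥30).
S3: not dominated (best floor area).
S4: not dominated.
S5: not dominated.
S6: not dominated (best dock doors).
S7: not dominated (best highway distance).
S8: dominated by S1 (highway distance 17≤25, floor area 83≥36, dock doors 36≥19).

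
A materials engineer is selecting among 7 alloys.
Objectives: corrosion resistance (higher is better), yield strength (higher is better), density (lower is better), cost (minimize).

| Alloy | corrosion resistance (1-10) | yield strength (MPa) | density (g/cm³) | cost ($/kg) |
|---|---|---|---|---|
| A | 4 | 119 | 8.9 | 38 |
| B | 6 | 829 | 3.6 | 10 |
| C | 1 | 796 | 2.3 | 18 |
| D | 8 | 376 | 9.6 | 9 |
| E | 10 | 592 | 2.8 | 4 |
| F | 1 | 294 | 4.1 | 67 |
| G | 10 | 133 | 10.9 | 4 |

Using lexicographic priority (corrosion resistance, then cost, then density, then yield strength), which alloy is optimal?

E

First maximize corrosion resistance: best is 10, kept {E, G}.
Then minimize cost: best is 4, kept {E, G}.
Then minimize density: best is 2.8, kept {E}.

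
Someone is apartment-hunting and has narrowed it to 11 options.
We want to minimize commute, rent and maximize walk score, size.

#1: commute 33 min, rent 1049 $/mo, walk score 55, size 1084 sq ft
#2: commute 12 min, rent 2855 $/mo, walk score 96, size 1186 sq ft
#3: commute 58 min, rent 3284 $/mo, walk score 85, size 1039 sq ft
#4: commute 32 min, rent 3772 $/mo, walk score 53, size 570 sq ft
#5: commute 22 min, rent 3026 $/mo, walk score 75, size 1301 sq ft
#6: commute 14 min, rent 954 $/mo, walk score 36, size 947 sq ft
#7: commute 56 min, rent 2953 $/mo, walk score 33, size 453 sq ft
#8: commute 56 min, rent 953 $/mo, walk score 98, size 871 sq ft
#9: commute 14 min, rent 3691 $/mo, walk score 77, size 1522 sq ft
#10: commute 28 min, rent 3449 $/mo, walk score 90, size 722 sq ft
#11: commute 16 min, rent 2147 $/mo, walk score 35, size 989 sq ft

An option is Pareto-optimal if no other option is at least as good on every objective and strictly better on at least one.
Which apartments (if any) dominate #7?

#1, #2, #6, #8, #11

#1: commute 33≤56, rent 1049≤2953, walk score 55≥33, size 1084≥453 — dominates #7.
#2: commute 12≤56, rent 2855≤2953, walk score 96≥33, size 1186≥453 — dominates #7.
#6: commute 14≤56, rent 954≤2953, walk score 36≥33, size 947≥453 — dominates #7.
#8: commute 56≤56, rent 953≤2953, walk score 98≥33, size 871≥453 — dominates #7.
#11: commute 16≤56, rent 2147≤2953, walk score 35≥33, size 989≥453 — dominates #7.
Others (#3, #4, #5, #9, #10) are each worse than #7 on at least one objective.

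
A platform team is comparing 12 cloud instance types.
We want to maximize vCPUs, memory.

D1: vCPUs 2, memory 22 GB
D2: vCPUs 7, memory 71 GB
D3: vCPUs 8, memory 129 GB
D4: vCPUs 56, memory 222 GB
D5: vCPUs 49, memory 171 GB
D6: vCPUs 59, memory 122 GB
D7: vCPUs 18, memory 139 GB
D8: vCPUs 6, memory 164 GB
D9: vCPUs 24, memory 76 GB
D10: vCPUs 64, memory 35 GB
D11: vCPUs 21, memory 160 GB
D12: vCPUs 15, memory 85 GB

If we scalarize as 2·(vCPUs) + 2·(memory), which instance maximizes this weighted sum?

D1: 2·2 + 2·22 = 48
D2: 2·7 + 2·71 = 156
D3: 2·8 + 2·129 = 274
D4: 2·56 + 2·222 = 556
D5: 2·49 + 2·171 = 440
D6: 2·59 + 2·122 = 362
D7: 2·18 + 2·139 = 314
D8: 2·6 + 2·164 = 340
D9: 2·24 + 2·76 = 200
D10: 2·64 + 2·35 = 198
D11: 2·21 + 2·160 = 362
D12: 2·15 + 2·85 = 200
Highest: D4 at 556.

D4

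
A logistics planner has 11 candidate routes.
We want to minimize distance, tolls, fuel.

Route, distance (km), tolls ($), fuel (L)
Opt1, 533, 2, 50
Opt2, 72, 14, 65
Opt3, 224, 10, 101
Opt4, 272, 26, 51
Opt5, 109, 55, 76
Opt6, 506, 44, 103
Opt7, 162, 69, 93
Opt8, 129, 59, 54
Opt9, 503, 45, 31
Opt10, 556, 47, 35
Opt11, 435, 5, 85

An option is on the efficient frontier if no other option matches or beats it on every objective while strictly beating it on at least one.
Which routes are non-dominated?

Opt1, Opt2, Opt3, Opt4, Opt8, Opt9, Opt11

Opt1: not dominated (best tolls).
Opt2: not dominated (best distance).
Opt3: not dominated.
Opt4: not dominated.
Opt5: dominated by Opt2 (distance 72≤109, tolls 14≤55, fuel 65≤76).
Opt6: dominated by Opt2 (distance 72≤506, tolls 14≤44, fuel 65≤103).
Opt7: dominated by Opt2 (distance 72≤162, tolls 14≤69, fuel 65≤93).
Opt8: not dominated.
Opt9: not dominated (best fuel).
Opt10: dominated by Opt9 (distance 503≤556, tolls 45≤47, fuel 31≤35).
Opt11: not dominated.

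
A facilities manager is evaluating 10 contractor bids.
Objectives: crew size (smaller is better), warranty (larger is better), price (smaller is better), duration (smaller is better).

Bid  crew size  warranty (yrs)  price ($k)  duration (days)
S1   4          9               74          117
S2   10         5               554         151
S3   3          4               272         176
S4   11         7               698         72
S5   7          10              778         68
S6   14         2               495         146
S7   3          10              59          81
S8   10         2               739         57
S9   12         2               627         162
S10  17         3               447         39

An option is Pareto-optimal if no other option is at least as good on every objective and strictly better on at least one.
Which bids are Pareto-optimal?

S1: dominated by S7 (crew size 3≤4, warranty 10≥9, price 59≤74, duration 81≤117).
S2: dominated by S1 (crew size 4≤10, warranty 9≥5, price 74≤554, duration 117≤151).
S3: dominated by S7 (crew size 3≤3, warranty 10≥4, price 59≤272, duration 81≤176).
S4: not dominated.
S5: not dominated.
S6: dominated by S1 (crew size 4≤14, warranty 9≥2, price 74≤495, duration 117≤146).
S7: not dominated (best price).
S8: not dominated.
S9: dominated by S1 (crew size 4≤12, warranty 9≥2, price 74≤627, duration 117≤162).
S10: not dominated (best duration).

S4, S5, S7, S8, S10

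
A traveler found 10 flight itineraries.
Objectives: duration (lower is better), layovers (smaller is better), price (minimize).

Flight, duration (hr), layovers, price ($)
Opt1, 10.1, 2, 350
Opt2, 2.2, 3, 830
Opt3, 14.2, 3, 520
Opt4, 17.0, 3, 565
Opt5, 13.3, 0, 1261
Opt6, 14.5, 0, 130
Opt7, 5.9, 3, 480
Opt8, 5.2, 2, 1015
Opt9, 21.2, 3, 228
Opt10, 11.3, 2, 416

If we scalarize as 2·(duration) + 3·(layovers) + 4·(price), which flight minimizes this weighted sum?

Opt6

Opt1: 2·10.1 + 3·2 + 4·350 = 1426.2
Opt2: 2·2.2 + 3·3 + 4·830 = 3333.4
Opt3: 2·14.2 + 3·3 + 4·520 = 2117.4
Opt4: 2·17.0 + 3·3 + 4·565 = 2303.0
Opt5: 2·13.3 + 3·0 + 4·1261 = 5070.6
Opt6: 2·14.5 + 3·0 + 4·130 = 549.0
Opt7: 2·5.9 + 3·3 + 4·480 = 1940.8
Opt8: 2·5.2 + 3·2 + 4·1015 = 4076.4
Opt9: 2·21.2 + 3·3 + 4·228 = 963.4
Opt10: 2·11.3 + 3·2 + 4·416 = 1692.6
Lowest: Opt6 at 549.0.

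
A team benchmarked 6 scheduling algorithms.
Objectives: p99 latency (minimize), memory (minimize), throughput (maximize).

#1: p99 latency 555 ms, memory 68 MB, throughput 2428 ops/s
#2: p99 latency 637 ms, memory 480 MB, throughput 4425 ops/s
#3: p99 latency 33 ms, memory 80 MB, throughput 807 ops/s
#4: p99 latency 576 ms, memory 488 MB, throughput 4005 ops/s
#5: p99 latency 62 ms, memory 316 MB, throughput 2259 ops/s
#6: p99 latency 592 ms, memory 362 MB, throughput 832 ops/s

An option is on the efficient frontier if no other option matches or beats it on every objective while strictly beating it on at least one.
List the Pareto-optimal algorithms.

#1: not dominated (best memory).
#2: not dominated (best throughput).
#3: not dominated (best p99 latency).
#4: not dominated.
#5: not dominated.
#6: dominated by #1 (p99 latency 555≤592, memory 68≤362, throughput 2428≥832).

#1, #2, #3, #4, #5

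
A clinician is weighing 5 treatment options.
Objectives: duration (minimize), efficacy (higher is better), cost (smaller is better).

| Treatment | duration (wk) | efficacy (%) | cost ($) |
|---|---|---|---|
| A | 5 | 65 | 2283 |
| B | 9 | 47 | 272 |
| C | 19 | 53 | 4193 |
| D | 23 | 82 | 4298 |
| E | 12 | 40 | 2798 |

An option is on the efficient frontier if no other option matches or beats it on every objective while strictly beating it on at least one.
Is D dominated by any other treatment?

A: worse on efficacy (65 vs 82).
B: worse on efficacy (47 vs 82).
C: worse on efficacy (53 vs 82).
E: worse on efficacy (40 vs 82).
No option is at least as good as D on every objective and strictly better on one.

No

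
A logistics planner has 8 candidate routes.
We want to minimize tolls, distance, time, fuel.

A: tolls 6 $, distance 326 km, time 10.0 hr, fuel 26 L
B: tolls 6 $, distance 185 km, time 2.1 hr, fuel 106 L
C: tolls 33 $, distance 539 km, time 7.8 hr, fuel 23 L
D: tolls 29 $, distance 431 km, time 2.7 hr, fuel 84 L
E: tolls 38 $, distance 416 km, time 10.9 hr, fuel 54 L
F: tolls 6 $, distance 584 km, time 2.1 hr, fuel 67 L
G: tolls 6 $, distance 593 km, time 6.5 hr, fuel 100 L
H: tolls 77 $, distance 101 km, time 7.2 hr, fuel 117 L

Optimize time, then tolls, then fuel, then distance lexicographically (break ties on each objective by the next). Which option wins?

First minimize time: best is 2.1, kept {B, F}.
Then minimize tolls: best is 6, kept {B, F}.
Then minimize fuel: best is 67, kept {F}.

F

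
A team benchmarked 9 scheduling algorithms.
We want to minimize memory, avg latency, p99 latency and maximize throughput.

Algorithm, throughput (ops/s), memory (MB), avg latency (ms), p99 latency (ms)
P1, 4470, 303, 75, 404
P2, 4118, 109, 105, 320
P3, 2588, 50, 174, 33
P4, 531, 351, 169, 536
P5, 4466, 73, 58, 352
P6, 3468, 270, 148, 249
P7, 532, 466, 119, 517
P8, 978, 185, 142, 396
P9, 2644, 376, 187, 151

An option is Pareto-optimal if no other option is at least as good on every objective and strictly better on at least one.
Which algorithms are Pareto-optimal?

P1, P2, P3, P5, P6, P9

P1: not dominated (best throughput).
P2: not dominated.
P3: not dominated (best memory).
P4: dominated by P1 (throughput 4470≥531, memory 303≤351, avg latency 75≤169, p99 latency 404≤536).
P5: not dominated (best avg latency).
P6: not dominated.
P7: dominated by P1 (throughput 4470≥532, memory 303≤466, avg latency 75≤119, p99 latency 404≤517).
P8: dominated by P2 (throughput 4118≥978, memory 109≤185, avg latency 105≤142, p99 latency 320≤396).
P9: not dominated.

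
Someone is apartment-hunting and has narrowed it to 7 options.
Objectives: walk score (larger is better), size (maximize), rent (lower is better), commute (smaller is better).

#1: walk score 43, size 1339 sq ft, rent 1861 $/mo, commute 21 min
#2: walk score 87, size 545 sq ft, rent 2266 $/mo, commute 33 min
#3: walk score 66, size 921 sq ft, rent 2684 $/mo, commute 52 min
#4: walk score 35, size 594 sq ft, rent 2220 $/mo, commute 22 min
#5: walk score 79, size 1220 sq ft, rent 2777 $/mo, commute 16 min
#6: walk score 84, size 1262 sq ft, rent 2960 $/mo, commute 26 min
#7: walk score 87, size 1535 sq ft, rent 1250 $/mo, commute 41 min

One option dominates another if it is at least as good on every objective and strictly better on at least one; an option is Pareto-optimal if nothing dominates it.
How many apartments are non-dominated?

#1: not dominated.
#2: not dominated.
#3: dominated by #7 (walk score 87≥66, size 1535≥921, rent 1250≤2684, commute 41≤52).
#4: dominated by #1 (walk score 43≥35, size 1339≥594, rent 1861≤2220, commute 21≤22).
#5: not dominated (best commute).
#6: not dominated.
#7: not dominated (best size).
Pareto-optimal: #1, #2, #5, #6, #7 → 5.

5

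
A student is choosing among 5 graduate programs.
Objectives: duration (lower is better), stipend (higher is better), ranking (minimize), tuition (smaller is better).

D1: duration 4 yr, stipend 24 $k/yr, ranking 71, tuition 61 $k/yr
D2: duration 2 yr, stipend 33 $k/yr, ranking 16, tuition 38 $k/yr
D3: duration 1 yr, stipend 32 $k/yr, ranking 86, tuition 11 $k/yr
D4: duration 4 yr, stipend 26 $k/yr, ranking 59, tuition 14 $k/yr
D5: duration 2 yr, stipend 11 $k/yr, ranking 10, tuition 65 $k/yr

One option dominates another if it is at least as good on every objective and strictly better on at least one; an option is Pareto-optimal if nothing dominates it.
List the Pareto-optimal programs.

D2, D3, D4, D5

D1: dominated by D2 (duration 2≤4, stipend 33≥24, ranking 16≤71, tuition 38≤61).
D2: not dominated (best stipend).
D3: not dominated (best duration).
D4: not dominated.
D5: not dominated (best ranking).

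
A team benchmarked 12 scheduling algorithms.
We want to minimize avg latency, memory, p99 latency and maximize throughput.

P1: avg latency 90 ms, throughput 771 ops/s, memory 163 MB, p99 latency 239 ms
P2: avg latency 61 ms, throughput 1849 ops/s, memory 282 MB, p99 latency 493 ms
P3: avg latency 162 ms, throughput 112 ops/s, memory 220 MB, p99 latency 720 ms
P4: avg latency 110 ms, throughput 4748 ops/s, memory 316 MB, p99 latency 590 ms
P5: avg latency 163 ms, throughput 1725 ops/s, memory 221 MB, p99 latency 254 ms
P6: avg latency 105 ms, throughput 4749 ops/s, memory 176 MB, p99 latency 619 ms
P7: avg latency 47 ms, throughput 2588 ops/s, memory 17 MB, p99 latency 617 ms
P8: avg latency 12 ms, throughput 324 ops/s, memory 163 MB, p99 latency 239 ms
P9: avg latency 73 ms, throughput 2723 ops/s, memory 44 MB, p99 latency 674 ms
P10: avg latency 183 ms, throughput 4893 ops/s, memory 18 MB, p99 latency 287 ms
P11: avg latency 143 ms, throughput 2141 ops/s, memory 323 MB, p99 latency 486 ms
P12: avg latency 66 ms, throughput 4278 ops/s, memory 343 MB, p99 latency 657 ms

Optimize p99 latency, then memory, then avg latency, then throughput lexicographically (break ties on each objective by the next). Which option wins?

P8

First minimize p99 latency: best is 239, kept {P1, P8}.
Then minimize memory: best is 163, kept {P1, P8}.
Then minimize avg latency: best is 12, kept {P8}.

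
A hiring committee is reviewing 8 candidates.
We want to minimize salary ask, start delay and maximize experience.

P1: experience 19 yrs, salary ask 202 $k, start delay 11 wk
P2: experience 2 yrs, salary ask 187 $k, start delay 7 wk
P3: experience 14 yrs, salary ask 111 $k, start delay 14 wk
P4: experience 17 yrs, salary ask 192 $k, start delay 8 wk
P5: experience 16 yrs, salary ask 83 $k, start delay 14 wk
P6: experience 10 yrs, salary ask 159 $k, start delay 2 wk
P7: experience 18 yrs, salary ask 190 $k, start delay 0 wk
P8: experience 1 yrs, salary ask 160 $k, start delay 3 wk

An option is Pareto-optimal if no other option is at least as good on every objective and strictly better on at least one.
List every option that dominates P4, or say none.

P7

P7: experience 18≥17, salary ask 190≤192, start delay 0≤8 — dominates P4.
Others (P1, P2, P3, P5, P6, P8) are each worse than P4 on at least one objective.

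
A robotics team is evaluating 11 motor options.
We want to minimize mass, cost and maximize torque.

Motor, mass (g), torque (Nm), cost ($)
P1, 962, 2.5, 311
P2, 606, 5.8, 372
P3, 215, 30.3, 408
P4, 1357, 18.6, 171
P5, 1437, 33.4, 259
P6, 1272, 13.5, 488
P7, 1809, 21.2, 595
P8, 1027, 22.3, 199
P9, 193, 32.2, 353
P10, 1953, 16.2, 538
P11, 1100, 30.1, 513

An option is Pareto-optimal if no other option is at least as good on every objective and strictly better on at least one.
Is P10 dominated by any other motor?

P3 vs P10: mass 215≤1953, torque 30.3≥16.2, cost 408≤538 — P3 is at least as good on every objective and strictly better on at least one, so P3 dominates P10.

Yes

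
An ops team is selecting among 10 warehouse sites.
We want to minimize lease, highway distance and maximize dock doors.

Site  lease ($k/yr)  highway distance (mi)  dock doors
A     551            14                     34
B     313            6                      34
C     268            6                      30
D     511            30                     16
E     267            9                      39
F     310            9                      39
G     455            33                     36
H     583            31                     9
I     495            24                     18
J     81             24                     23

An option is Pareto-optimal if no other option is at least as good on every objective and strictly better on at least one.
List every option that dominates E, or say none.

none

A: worse on lease (551 vs 267).
B: worse on lease (313 vs 267).
C: worse on lease (268 vs 267).
D: worse on lease (511 vs 267).
F: worse on lease (310 vs 267).
G: worse on lease (455 vs 267).
H: worse on lease (583 vs 267).
I: worse on lease (495 vs 267).
J: worse on highway distance (24 vs 9).
No option dominates E.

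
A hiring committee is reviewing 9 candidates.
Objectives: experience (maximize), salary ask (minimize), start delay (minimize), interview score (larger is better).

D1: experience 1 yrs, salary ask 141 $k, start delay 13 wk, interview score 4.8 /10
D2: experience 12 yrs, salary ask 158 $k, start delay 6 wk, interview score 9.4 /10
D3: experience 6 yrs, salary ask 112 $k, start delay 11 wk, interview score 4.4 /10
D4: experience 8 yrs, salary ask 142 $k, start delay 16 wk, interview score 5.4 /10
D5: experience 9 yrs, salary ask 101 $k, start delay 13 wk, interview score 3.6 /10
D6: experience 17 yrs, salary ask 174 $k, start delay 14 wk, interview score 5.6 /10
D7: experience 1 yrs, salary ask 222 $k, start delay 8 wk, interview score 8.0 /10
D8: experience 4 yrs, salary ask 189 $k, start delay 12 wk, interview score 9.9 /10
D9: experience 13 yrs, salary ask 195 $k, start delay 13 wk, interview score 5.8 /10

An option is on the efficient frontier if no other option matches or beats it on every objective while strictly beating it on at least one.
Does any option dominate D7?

D2 vs D7: experience 12≥1, salary ask 158≤222, start delay 6≤8, interview score 9.4≥8.0 — D2 is at least as good on every objective and strictly better on at least one, so D2 dominates D7.

Yes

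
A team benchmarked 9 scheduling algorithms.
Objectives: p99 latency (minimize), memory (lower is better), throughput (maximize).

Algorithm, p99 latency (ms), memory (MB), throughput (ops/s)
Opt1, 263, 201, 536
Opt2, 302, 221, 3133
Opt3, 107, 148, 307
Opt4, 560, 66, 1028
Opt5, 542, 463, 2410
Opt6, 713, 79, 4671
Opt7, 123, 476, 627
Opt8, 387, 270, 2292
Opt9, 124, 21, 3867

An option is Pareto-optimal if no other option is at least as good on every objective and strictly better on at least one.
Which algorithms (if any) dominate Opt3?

none

Opt1: worse on p99 latency (263 vs 107).
Opt2: worse on p99 latency (302 vs 107).
Opt4: worse on p99 latency (560 vs 107).
Opt5: worse on p99 latency (542 vs 107).
Opt6: worse on p99 latency (713 vs 107).
Opt7: worse on p99 latency (123 vs 107).
Opt8: worse on p99 latency (387 vs 107).
Opt9: worse on p99 latency (124 vs 107).
No option dominates Opt3.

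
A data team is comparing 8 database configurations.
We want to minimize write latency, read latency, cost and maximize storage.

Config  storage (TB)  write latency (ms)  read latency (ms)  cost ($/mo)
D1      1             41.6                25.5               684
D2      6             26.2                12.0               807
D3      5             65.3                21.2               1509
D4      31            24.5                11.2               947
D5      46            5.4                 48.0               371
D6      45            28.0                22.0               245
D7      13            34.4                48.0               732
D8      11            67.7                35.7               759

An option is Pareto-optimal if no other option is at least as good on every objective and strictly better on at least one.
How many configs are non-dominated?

4

D1: dominated by D6 (storage 45≥1, write latency 28.0≤41.6, read latency 22.0≤25.5, cost 245≤684).
D2: not dominated.
D3: dominated by D2 (storage 6≥5, write latency 26.2≤65.3, read latency 12.0≤21.2, cost 807≤1509).
D4: not dominated (best read latency).
D5: not dominated (best storage).
D6: not dominated (best cost).
D7: dominated by D5 (storage 46≥13, write latency 5.4≤34.4, read latency 48.0≤48.0, cost 371≤732).
D8: dominated by D6 (storage 45≥11, write latency 28.0≤67.7, read latency 22.0≤35.7, cost 245≤759).
Pareto-optimal: D2, D4, D5, D6 → 4.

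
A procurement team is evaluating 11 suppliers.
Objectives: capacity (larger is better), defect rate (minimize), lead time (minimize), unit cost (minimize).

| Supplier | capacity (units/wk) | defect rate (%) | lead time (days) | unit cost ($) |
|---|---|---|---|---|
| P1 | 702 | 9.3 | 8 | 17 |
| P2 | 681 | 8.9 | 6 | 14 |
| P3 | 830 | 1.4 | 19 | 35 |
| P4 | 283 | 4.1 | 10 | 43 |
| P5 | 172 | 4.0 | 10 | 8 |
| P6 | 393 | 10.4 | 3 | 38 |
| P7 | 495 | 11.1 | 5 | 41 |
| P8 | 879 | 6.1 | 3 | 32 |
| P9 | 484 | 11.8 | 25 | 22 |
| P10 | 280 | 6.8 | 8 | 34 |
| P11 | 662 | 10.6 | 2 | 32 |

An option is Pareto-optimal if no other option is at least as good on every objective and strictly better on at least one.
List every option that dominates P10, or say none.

P8

P8: capacity 879≥280, defect rate 6.1≤6.8, lead time 3≤8, unit cost 32≤34 — dominates P10.
Others (P1, P2, P3, P4, P5, P6, P7, P9, P11) are each worse than P10 on at least one objective.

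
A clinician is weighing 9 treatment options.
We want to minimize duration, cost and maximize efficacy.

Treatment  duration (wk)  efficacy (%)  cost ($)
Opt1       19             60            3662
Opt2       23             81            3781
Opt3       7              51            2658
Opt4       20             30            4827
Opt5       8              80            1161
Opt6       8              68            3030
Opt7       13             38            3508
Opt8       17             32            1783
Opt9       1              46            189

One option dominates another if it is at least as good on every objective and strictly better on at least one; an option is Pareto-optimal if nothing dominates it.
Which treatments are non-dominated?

Opt2, Opt3, Opt5, Opt9

Opt1: dominated by Opt5 (duration 8≤19, efficacy 80≥60, cost 1161≤3662).
Opt2: not dominated (best efficacy).
Opt3: not dominated.
Opt4: dominated by Opt1 (duration 19≤20, efficacy 60≥30, cost 3662≤4827).
Opt5: not dominated.
Opt6: dominated by Opt5 (duration 8≤8, efficacy 80≥68, cost 1161≤3030).
Opt7: dominated by Opt3 (duration 7≤13, efficacy 51≥38, cost 2658≤3508).
Opt8: dominated by Opt5 (duration 8≤17, efficacy 80≥32, cost 1161≤1783).
Opt9: not dominated (best duration).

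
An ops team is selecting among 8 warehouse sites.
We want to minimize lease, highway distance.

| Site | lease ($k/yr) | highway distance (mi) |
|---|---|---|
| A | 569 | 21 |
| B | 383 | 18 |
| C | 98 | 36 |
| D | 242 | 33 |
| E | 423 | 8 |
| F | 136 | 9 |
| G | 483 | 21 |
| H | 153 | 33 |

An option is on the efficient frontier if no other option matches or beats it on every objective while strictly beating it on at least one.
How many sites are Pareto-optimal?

3

A: dominated by B (lease 383≤569, highway distance 18≤21).
B: dominated by F (lease 136≤383, highway distance 9≤18).
C: not dominated (best lease).
D: dominated by F (lease 136≤242, highway distance 9≤33).
E: not dominated (best highway distance).
F: not dominated.
G: dominated by B (lease 383≤483, highway distance 18≤21).
H: dominated by F (lease 136≤153, highway distance 9≤33).
Pareto-optimal: C, E, F → 3.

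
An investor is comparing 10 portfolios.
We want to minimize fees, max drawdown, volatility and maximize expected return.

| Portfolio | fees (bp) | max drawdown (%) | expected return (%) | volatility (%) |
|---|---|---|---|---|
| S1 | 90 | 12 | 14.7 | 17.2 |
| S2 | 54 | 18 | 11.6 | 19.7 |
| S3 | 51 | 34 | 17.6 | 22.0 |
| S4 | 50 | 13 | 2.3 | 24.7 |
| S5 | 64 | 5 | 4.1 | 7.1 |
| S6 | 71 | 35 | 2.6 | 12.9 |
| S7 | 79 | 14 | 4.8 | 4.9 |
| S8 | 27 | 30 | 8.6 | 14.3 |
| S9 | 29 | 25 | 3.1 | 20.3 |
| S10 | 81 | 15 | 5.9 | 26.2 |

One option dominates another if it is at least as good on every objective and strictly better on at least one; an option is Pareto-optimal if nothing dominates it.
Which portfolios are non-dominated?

S1, S2, S3, S4, S5, S7, S8, S9, S10

S1: not dominated.
S2: not dominated.
S3: not dominated (best expected return).
S4: not dominated.
S5: not dominated (best max drawdown).
S6: dominated by S5 (fees 64≤71, max drawdown 5≤35, expected return 4.1≥2.6, volatility 7.1≤12.9).
S7: not dominated (best volatility).
S8: not dominated (best fees).
S9: not dominated.
S10: not dominated.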